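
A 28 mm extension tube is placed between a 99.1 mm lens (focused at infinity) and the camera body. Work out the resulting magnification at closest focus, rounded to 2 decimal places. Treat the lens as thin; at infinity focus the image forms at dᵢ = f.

The tube moves the image plane from f to f + e, so dᵢ = 99.1 + 28 = 127.1 mm. Focus is achieved when 1/f = 1/dₒ + 1/dᵢ, giving dₒ = 1/(1/f − 1/(f+e)).
Magnification m = dᵢ/dₒ = (f+e)·(1/f − 1/(f+e)) = e/f = 28/99.1 ≈ 0.2825.

0.28×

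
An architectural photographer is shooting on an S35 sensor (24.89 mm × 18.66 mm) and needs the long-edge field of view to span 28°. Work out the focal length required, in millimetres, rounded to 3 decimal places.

49.914 mm

From α = 2·arctan(w/2f) we get f = w / (2·tan(α/2)).
With w = 24.89 mm and α/2 = 14°, tan(α/2) ≈ 0.24933, so f ≈ 24.89 / 0.49866 ≈ 49.9142 mm.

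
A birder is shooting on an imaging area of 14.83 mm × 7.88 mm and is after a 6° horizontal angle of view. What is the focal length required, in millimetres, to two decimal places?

From α = 2·arctan(w/2f) we get f = w / (2·tan(α/2)).
With w = 14.83 mm and α/2 = 3°, tan(α/2) ≈ 0.05241, so f ≈ 14.83 / 0.10482 ≈ 141.4866 mm.

141.49 mm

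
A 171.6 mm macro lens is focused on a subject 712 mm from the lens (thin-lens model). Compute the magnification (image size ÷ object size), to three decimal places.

Thin lens: 1/f = 1/dₒ + 1/dᵢ → 1/dᵢ = 1/171.6 − 1/712 = 0.0044230 mm⁻¹, so dᵢ ≈ 226.0903 mm.
Magnification m = dᵢ/dₒ = 226.0903/712 ≈ 0.31754.

0.318×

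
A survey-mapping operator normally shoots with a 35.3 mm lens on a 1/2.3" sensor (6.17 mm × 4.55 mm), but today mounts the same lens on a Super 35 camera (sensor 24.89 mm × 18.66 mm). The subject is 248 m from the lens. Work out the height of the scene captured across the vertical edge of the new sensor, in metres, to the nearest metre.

131 m

The focal length stays 35.3 mm; the relevant sensor dimension is now h = 18.66 mm. Object distance dₒ = 248 m = 248000 mm.
Thin-lens field height W = h·(dₒ − f)/f = 18.66 × (248000 − 35.3)/35.3 ≈ 131077.091 mm = 131.077 m.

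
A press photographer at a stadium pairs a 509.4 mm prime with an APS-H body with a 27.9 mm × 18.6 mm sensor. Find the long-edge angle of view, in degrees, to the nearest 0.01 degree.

3.14°

Angle of view α = 2·arctan(w/2f) with w = 27.9 mm and f = 509.4 mm.
w/2f = 0.02739; arctan(0.02739) ≈ 1.5687°, so α ≈ 3.1373°.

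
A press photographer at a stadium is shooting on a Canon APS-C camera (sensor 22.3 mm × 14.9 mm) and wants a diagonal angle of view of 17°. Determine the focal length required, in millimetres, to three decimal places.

Sensor diagonal = √(22.3² + 14.9²) = √719.3000 ≈ 26.8198 mm.
From α = 2·arctan(d/2f) we get f = d / (2·tan(α/2)).
With d = 26.8198 mm and α/2 = 8.5°, tan(α/2) ≈ 0.14945, so f ≈ 26.8198 / 0.29890 ≈ 89.7276 mm.

89.728 mm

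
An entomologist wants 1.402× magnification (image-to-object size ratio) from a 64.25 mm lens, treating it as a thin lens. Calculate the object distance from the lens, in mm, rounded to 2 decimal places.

110.08 mm

With m = dᵢ/dₒ and 1/f = 1/dₒ + 1/dᵢ, substituting dᵢ = m·dₒ gives 1/f = (1 + 1/m)/dₒ, hence dₒ = f·(1 + 1/m).
dₒ = 64.25 × (1 + 1/1.402) = 64.25 × 1.71327 ≈ 110.077 mm.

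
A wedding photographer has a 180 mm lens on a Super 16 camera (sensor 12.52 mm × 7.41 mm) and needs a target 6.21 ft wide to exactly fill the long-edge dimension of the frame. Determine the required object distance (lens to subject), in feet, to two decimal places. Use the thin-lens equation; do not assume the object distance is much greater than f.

W: 6.21 ft × 304.8 mm/ft = 1892.81 mm.
Magnification m = w/W = dᵢ/dₒ; combined with 1/f = 1/dₒ + 1/dᵢ this gives dₒ = f·(1 + W/w).
dₒ = 180 mm × (1 + 1892.81/12.52) = 180 × 152.1827 ≈ 27392.894 mm = 27392.894/304.8 ft = 89.8717 ft.

89.87 ft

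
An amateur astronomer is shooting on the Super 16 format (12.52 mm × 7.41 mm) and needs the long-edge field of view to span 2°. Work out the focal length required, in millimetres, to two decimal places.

358.64 mm

From α = 2·arctan(w/2f) we get f = w / (2·tan(α/2)).
With w = 12.52 mm and α/2 = 1°, tan(α/2) ≈ 0.01746, so f ≈ 12.52 / 0.03491 ≈ 358.6352 mm.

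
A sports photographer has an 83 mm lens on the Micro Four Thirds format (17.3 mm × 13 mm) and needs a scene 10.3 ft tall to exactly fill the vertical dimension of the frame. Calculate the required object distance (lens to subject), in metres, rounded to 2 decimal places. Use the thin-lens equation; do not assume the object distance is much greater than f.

W: 10.3 ft × 304.8 mm/ft = 3139.44 mm.
Magnification m = h/W = dᵢ/dₒ; combined with 1/f = 1/dₒ + 1/dᵢ this gives dₒ = f·(1 + W/h).
dₒ = 83 mm × (1 + 3139.44/13) = 83 × 242.4954 ≈ 20127.116 mm = 20.1271 m.

20.13 m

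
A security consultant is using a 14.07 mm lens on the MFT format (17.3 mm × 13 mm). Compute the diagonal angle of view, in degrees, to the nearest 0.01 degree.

Sensor diagonal = √(17.3² + 13²) = √468.2900 ≈ 21.6400 mm.
Angle of view α = 2·arctan(d/2f) with d = 21.6400 mm and f = 14.07 mm.
d/2f = 0.76901; arctan(0.76901) ≈ 37.5607°, so α ≈ 75.1215°.

75.12°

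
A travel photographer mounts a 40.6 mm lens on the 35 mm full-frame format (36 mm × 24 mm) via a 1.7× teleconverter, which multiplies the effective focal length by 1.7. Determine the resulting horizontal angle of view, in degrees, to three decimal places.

Effective focal length f = 40.6 × 1.7 = 69.02 mm.
α = 2·arctan(36 / (2 × 69.02)) = 2·arctan(0.26079) ≈ 29.2336°.

29.234°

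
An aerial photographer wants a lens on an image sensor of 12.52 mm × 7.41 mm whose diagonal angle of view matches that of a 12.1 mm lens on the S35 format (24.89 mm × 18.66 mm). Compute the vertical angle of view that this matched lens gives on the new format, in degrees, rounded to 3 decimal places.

Sensor diagonal = √(24.89² + 18.66²) = √967.7077 ≈ 31.1080 mm.
Sensor diagonal = √(12.52² + 7.41²) = √211.6585 ≈ 14.5485 mm.
Equal diagonal AOV ⇒ f₂ = f₁ · 14.5485/31.1080 = 12.1 × 0.46768 ≈ 5.6589 mm.
Vertical AOV on the new format = 2·arctan(7.41 / (2 × 5.6589)) = 2·arctan(0.65472) ≈ 66.4273°.

66.427°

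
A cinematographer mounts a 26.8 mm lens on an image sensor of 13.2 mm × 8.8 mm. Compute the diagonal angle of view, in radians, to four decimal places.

0.5755 rad

Sensor diagonal = √(13.2² + 8.8²) = √251.6800 ≈ 15.8644 mm.
Angle of view α = 2·arctan(d/2f) with d = 15.8644 mm and f = 26.8 mm.
d/2f = 0.29598; arctan(0.29598) ≈ 0.2878 rad, so α ≈ 0.5755 rad.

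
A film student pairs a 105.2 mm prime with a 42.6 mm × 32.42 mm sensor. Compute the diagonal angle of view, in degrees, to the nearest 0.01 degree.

Sensor diagonal = √(42.6² + 32.42²) = √2865.8164 ≈ 53.5333 mm.
Angle of view α = 2·arctan(d/2f) with d = 53.5333 mm and f = 105.2 mm.
d/2f = 0.25444; arctan(0.25444) ≈ 14.2752°, so α ≈ 28.5504°.

28.55°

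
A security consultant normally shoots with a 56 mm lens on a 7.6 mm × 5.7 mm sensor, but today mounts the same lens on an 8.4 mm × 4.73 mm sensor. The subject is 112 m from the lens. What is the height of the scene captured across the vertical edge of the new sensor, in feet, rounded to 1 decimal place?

31.0 ft

The focal length stays 56 mm; the relevant sensor dimension is now h = 4.73 mm. Object distance dₒ = 112 m = 112000 mm.
Thin-lens field height W = h·(dₒ − f)/f = 4.73 × (112000 − 56)/56 ≈ 9455.270 mm = 9455.270/304.8 ft = 31.0212 ft.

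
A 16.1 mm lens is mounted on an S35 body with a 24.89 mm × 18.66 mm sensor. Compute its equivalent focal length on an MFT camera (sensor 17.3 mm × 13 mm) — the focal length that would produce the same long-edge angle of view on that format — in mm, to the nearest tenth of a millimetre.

11.2 mm

Equal angle of view means equal width/f ratio, so f₂ = f₁ · (width₂/width₁) = 16.1 × 17.3/24.89.
f₂ = 16.1 × 0.69506 ≈ 11.190 mm.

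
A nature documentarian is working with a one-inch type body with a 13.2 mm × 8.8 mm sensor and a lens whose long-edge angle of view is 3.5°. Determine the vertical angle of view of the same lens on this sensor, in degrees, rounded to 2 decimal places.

From the long-edge AOV: f = 13.2 / (2·tan(1.75°)) = 13.2 / 0.06111 ≈ 216.0197 mm.
Vertical AOV = 2·arctan(8.8 / (2 × 216.0197)) = 2·arctan(0.02037) ≈ 2.3337°.

2.33°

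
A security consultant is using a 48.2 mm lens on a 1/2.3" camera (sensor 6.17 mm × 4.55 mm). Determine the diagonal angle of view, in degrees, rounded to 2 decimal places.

Sensor diagonal = √(6.17² + 4.55²) = √58.7714 ≈ 7.6663 mm.
Angle of view α = 2·arctan(d/2f) with d = 7.6663 mm and f = 48.2 mm.
d/2f = 0.07953; arctan(0.07953) ≈ 4.5469°, so α ≈ 9.0938°.

9.09°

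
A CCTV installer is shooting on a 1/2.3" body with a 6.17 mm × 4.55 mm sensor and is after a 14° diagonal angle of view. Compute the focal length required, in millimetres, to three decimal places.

Sensor diagonal = √(6.17² + 4.55²) = √58.7714 ≈ 7.6663 mm.
From α = 2·arctan(d/2f) we get f = d / (2·tan(α/2)).
With d = 7.6663 mm and α/2 = 7°, tan(α/2) ≈ 0.12278, so f ≈ 7.6663 / 0.24557 ≈ 31.2183 mm.

31.218 mm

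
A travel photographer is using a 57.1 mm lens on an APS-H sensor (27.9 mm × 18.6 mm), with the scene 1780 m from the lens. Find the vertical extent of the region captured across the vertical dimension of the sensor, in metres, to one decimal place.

dₒ: 1780 m = 1.78e+06 mm.
Similar triangles through the lens centre give W/dₒ = h/dᵢ; with 1/f = 1/dₒ + 1/dᵢ this gives W = h·(dₒ − f)/f.
W = 18.6 mm × (1.78e+06 − 57.1) / 57.1 = 18.6 × 31172.3800 ≈ 579806.269 mm = 579.806 m.

579.8 m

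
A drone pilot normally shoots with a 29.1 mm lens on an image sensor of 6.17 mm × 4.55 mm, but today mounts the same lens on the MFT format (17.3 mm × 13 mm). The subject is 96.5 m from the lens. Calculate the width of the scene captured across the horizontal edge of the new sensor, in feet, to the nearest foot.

188 ft

The focal length stays 29.1 mm; the relevant sensor dimension is now w = 17.3 mm. Object distance dₒ = 96.5 m = 96500 mm.
Thin-lens field width W = w·(dₒ − f)/f = 17.3 × (96500 − 29.1)/29.1 ≈ 57352.116 mm = 57352.116/304.8 ft = 188.163 ft.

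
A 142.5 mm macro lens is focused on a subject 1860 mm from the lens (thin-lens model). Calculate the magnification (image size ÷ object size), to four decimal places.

0.0830×

Thin lens: 1/f = 1/dₒ + 1/dᵢ → 1/dᵢ = 1/142.5 − 1/1860 = 0.0064799 mm⁻¹, so dᵢ ≈ 154.3231 mm.
Magnification m = dᵢ/dₒ = 154.3231/1860 ≈ 0.08297.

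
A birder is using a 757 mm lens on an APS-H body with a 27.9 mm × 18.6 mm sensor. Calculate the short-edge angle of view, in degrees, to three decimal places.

1.408°

Angle of view α = 2·arctan(h/2f) with h = 18.6 mm and f = 757 mm.
h/2f = 0.01229; arctan(0.01229) ≈ 0.7039°, so α ≈ 1.4077°.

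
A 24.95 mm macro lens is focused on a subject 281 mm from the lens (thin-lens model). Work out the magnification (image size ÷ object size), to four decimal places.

Thin lens: 1/f = 1/dₒ + 1/dᵢ → 1/dᵢ = 1/24.95 − 1/281 = 0.0365214 mm⁻¹, so dᵢ ≈ 27.3812 mm.
Magnification m = dᵢ/dₒ = 27.3812/281 ≈ 0.09744.

0.0974×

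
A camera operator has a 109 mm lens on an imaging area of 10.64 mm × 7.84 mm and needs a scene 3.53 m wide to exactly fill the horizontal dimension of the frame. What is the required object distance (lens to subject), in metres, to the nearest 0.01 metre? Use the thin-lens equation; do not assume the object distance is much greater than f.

36.27 m

W: 3.53 m = 3530 mm.
Magnification m = w/W = dᵢ/dₒ; combined with 1/f = 1/dₒ + 1/dᵢ this gives dₒ = f·(1 + W/w).
dₒ = 109 mm × (1 + 3530/10.64) = 109 × 332.7669 ≈ 36271.594 mm = 36.2716 m.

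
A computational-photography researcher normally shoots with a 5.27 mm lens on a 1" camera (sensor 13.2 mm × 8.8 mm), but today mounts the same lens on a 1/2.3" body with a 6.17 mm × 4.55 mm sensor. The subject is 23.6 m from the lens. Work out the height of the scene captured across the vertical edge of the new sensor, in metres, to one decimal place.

20.4 m

The focal length stays 5.27 mm; the relevant sensor dimension is now h = 4.55 mm. Object distance dₒ = 23.6 m = 23600 mm.
Thin-lens field height W = h·(dₒ − f)/f = 4.55 × (23600 − 5.27)/5.27 ≈ 20371.162 mm = 20.3712 m.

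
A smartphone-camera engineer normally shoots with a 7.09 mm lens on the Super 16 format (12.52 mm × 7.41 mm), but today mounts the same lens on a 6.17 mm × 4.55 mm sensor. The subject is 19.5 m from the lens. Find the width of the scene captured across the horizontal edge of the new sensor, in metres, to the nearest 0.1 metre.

17.0 m

The focal length stays 7.09 mm; the relevant sensor dimension is now w = 6.17 mm. Object distance dₒ = 19.5 m = 19500 mm.
Thin-lens field width W = w·(dₒ − f)/f = 6.17 × (19500 − 7.09)/7.09 ≈ 16963.506 mm = 16.9635 m.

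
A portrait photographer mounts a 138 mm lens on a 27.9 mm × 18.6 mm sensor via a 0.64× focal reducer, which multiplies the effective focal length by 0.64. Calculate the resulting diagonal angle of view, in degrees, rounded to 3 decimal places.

Effective focal length f = 138 × 0.64 = 88.32 mm.
Sensor diagonal = √(27.9² + 18.6²) = √1124.3700 ≈ 33.5316 mm.
α = 2·arctan(33.532 / (2 × 88.32)) = 2·arctan(0.18983) ≈ 21.4972°.

21.497°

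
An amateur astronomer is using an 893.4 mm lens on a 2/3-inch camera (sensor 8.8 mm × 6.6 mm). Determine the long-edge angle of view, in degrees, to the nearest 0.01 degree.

0.56°

Angle of view α = 2·arctan(w/2f) with w = 8.8 mm and f = 893.4 mm.
w/2f = 0.00493; arctan(0.00493) ≈ 0.2822°, so α ≈ 0.5644°.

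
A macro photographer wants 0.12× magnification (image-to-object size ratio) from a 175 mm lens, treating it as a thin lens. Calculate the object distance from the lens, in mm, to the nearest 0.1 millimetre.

With m = dᵢ/dₒ and 1/f = 1/dₒ + 1/dᵢ, substituting dᵢ = m·dₒ gives 1/f = (1 + 1/m)/dₒ, hence dₒ = f·(1 + 1/m).
dₒ = 175 × (1 + 1/0.12) = 175 × 9.33333 ≈ 1633.333 mm.

1633.3 mm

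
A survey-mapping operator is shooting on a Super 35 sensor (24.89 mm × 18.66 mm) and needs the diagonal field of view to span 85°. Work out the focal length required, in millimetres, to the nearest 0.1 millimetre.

17.0 mm

Sensor diagonal = √(24.89² + 18.66²) = √967.7077 ≈ 31.1080 mm.
From α = 2·arctan(d/2f) we get f = d / (2·tan(α/2)).
With d = 31.1080 mm and α/2 = 42.5°, tan(α/2) ≈ 0.91633, so f ≈ 31.1080 / 1.83266 ≈ 16.9742 mm.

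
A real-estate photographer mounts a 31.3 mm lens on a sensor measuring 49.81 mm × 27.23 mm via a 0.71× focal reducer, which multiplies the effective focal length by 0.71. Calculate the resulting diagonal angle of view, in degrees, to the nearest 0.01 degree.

Effective focal length f = 31.3 × 0.71 = 22.223 mm.
Sensor diagonal = √(49.81² + 27.23²) = √3222.5090 ≈ 56.7671 mm.
α = 2·arctan(56.767 / (2 × 22.223)) = 2·arctan(1.27722) ≈ 103.8815°.

103.88°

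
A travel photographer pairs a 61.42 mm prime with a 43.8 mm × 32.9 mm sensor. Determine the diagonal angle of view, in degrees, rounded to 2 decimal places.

Sensor diagonal = √(43.8² + 32.9²) = √3000.8500 ≈ 54.7800 mm.
Angle of view α = 2·arctan(d/2f) with d = 54.7800 mm and f = 61.42 mm.
d/2f = 0.44595; arctan(0.44595) ≈ 24.0343°, so α ≈ 48.0686°.

48.07°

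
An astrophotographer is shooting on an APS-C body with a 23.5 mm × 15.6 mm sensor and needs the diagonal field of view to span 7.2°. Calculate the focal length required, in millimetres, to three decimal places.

224.165 mm

Sensor diagonal = √(23.5² + 15.6²) = √795.6100 ≈ 28.2066 mm.
From α = 2·arctan(d/2f) we get f = d / (2·tan(α/2)).
With d = 28.2066 mm and α/2 = 3.6°, tan(α/2) ≈ 0.06291, so f ≈ 28.2066 / 0.12583 ≈ 224.1652 mm.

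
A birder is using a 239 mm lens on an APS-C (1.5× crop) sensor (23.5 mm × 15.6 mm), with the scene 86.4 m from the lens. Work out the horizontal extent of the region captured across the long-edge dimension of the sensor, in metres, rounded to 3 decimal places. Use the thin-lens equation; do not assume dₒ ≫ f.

8.472 m

dₒ: 86.4 m = 86400 mm.
Similar triangles through the lens centre give W/dₒ = w/dᵢ; with 1/f = 1/dₒ + 1/dᵢ this gives W = w·(dₒ − f)/f.
W = 23.5 mm × (86400 − 239) / 239 = 23.5 × 360.5063 ≈ 8471.897 mm = 8.4719 m.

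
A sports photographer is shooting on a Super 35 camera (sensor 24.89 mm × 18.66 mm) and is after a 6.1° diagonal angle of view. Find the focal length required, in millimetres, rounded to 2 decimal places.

Sensor diagonal = √(24.89² + 18.66²) = √967.7077 ≈ 31.1080 mm.
From α = 2·arctan(d/2f) we get f = d / (2·tan(α/2)).
With d = 31.1080 mm and α/2 = 3.05°, tan(α/2) ≈ 0.05328, so f ≈ 31.1080 / 0.10657 ≈ 291.9137 mm.

291.91 mm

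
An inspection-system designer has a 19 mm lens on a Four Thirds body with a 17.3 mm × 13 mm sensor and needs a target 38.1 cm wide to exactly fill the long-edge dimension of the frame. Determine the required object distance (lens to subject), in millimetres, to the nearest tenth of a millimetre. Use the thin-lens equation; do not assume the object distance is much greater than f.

W: 38.1 cm = 381 mm.
Magnification m = w/W = dᵢ/dₒ; combined with 1/f = 1/dₒ + 1/dᵢ this gives dₒ = f·(1 + W/w).
dₒ = 19 mm × (1 + 381/17.3) = 19 × 23.0231 ≈ 437.439 mm.

437.4 mm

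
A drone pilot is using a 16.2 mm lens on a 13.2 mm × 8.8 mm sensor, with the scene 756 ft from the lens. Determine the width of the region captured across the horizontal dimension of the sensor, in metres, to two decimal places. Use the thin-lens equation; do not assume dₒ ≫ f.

187.74 m

dₒ: 756 ft × 304.8 mm/ft = 230428.79 mm.
Similar triangles through the lens centre give W/dₒ = w/dᵢ; with 1/f = 1/dₒ + 1/dᵢ this gives W = w·(dₒ − f)/f.
W = 13.2 mm × (230429 − 16.2) / 16.2 = 13.2 × 14222.9995 ≈ 187743.594 mm = 187.744 m.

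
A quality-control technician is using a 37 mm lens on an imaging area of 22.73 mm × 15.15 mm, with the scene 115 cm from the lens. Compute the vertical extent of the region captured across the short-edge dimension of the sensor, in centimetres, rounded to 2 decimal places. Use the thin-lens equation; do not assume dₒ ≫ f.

45.57 cm

dₒ: 115 cm = 1150 mm.
Similar triangles through the lens centre give W/dₒ = h/dᵢ; with 1/f = 1/dₒ + 1/dᵢ this gives W = h·(dₒ − f)/f.
W = 15.15 mm × (1150 − 37) / 37 = 15.15 × 30.0811 ≈ 455.728 mm = 45.5728 cm.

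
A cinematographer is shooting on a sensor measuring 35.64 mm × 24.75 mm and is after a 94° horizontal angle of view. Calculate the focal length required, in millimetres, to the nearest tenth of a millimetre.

16.6 mm

From α = 2·arctan(w/2f) we get f = w / (2·tan(α/2)).
With w = 35.64 mm and α/2 = 47°, tan(α/2) ≈ 1.07237, so f ≈ 35.64 / 2.14474 ≈ 16.6174 mm.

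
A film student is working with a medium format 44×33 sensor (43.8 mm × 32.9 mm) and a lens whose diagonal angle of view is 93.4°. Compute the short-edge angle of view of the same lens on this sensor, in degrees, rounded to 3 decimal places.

65.021°

Sensor diagonal = √(43.8² + 32.9²) = √3000.8500 ≈ 54.7800 mm.
From the diagonal AOV: f = 54.7800 / (2·tan(46.7°)) = 54.7800 / 2.12235 ≈ 25.8110 mm.
Short-edge AOV = 2·arctan(32.9 / (2 × 25.8110)) = 2·arctan(0.63732) ≈ 65.0207°.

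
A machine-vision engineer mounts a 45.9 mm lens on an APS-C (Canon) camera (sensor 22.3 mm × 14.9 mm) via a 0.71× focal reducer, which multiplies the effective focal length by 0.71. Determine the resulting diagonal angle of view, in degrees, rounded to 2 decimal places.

44.73°

Effective focal length f = 45.9 × 0.71 = 32.589 mm.
Sensor diagonal = √(22.3² + 14.9²) = √719.3000 ≈ 26.8198 mm.
α = 2·arctan(26.820 / (2 × 32.589)) = 2·arctan(0.41148) ≈ 44.7329°.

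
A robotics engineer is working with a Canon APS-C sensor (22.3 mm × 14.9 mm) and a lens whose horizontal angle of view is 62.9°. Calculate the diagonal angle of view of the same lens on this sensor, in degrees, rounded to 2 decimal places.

72.67°

From the horizontal AOV: f = 22.3 / (2·tan(31.45°)) = 22.3 / 1.22320 ≈ 18.2308 mm.
Sensor diagonal = √(22.3² + 14.9²) = √719.3000 ≈ 26.8198 mm.
Diagonal AOV = 2·arctan(26.8198 / (2 × 18.2308)) = 2·arctan(0.73556) ≈ 72.6735°.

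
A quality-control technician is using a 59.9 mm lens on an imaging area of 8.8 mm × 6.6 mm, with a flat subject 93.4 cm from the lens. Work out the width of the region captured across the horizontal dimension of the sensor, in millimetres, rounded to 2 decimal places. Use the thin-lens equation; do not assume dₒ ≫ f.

dₒ: 93.4 cm = 934 mm.
Similar triangles through the lens centre give W/dₒ = w/dᵢ; with 1/f = 1/dₒ + 1/dᵢ this gives W = w·(dₒ − f)/f.
W = 8.8 mm × (934 − 59.9) / 59.9 = 8.8 × 14.5927 ≈ 128.415 mm.

128.42 mm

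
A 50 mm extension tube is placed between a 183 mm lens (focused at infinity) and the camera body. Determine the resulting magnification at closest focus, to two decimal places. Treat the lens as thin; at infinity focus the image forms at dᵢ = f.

The tube moves the image plane from f to f + e, so dᵢ = 183 + 50 = 233 mm. Focus is achieved when 1/f = 1/dₒ + 1/dᵢ, giving dₒ = 1/(1/f − 1/(f+e)).
Magnification m = dᵢ/dₒ = (f+e)·(1/f − 1/(f+e)) = e/f = 50/183 ≈ 0.2732.

0.27×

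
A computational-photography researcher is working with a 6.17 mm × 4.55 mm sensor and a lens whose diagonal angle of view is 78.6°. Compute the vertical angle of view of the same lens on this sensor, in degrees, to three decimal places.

Sensor diagonal = √(6.17² + 4.55²) = √58.7714 ≈ 7.6663 mm.
From the diagonal AOV: f = 7.6663 / (2·tan(39.3°)) = 7.6663 / 1.63698 ≈ 4.6832 mm.
Vertical AOV = 2·arctan(4.55 / (2 × 4.6832)) = 2·arctan(0.48578) ≈ 51.8194°.

51.819°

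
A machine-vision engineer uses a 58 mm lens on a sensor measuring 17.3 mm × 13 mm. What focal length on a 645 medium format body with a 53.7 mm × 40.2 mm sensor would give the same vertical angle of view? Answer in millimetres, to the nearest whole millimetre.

179 mm

Equal angle of view means equal height/f ratio, so f₂ = f₁ · (height₂/height₁) = 58 × 40.2/13.
f₂ = 58 × 3.09231 ≈ 179.354 mm.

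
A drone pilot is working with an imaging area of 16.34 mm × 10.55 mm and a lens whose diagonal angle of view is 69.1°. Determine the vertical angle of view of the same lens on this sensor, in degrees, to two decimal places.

40.96°

Sensor diagonal = √(16.34² + 10.55²) = √378.2981 ≈ 19.4499 mm.
From the diagonal AOV: f = 19.4499 / (2·tan(34.55°)) = 19.4499 / 1.37713 ≈ 14.1235 mm.
Vertical AOV = 2·arctan(10.55 / (2 × 14.1235)) = 2·arctan(0.37349) ≈ 40.9605°.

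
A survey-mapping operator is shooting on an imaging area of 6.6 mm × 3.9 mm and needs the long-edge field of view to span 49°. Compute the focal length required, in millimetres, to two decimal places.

7.24 mm

From α = 2·arctan(w/2f) we get f = w / (2·tan(α/2)).
With w = 6.6 mm and α/2 = 24.5°, tan(α/2) ≈ 0.45573, so f ≈ 6.6 / 0.91145 ≈ 7.2412 mm.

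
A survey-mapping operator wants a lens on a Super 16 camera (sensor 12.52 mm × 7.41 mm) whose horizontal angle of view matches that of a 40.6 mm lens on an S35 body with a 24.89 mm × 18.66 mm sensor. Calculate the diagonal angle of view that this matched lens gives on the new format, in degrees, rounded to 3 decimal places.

Equal horizontal AOV ⇒ f₂ = f₁ · 12.52/24.89 = 40.6 × 0.50301 ≈ 20.4223 mm.
Sensor diagonal = √(12.52² + 7.41²) = √211.6585 ≈ 14.5485 mm.
Diagonal AOV on the new format = 2·arctan(14.5485 / (2 × 20.4223)) = 2·arctan(0.35619) ≈ 39.2108°.

39.211°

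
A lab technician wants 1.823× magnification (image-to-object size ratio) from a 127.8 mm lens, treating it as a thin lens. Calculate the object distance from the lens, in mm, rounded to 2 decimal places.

With m = dᵢ/dₒ and 1/f = 1/dₒ + 1/dᵢ, substituting dᵢ = m·dₒ gives 1/f = (1 + 1/m)/dₒ, hence dₒ = f·(1 + 1/m).
dₒ = 127.8 × (1 + 1/1.823) = 127.8 × 1.54855 ≈ 197.904 mm.

197.90 mm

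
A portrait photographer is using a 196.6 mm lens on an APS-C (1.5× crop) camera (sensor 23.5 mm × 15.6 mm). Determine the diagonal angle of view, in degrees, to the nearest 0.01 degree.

Sensor diagonal = √(23.5² + 15.6²) = √795.6100 ≈ 28.2066 mm.
Angle of view α = 2·arctan(d/2f) with d = 28.2066 mm and f = 196.6 mm.
d/2f = 0.07174; arctan(0.07174) ≈ 4.1031°, so α ≈ 8.2063°.

8.21°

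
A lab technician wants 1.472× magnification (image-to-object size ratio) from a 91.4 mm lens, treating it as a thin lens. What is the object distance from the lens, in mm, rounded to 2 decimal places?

153.49 mm

With m = dᵢ/dₒ and 1/f = 1/dₒ + 1/dᵢ, substituting dᵢ = m·dₒ gives 1/f = (1 + 1/m)/dₒ, hence dₒ = f·(1 + 1/m).
dₒ = 91.4 × (1 + 1/1.472) = 91.4 × 1.67935 ≈ 153.492 mm.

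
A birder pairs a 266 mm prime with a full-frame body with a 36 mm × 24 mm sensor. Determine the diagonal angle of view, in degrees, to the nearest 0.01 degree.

9.30°

Sensor diagonal = √(36² + 24²) = √1872.0000 ≈ 43.2666 mm.
Angle of view α = 2·arctan(d/2f) with d = 43.2666 mm and f = 266 mm.
d/2f = 0.08133; arctan(0.08133) ≈ 4.6495°, so α ≈ 9.2991°.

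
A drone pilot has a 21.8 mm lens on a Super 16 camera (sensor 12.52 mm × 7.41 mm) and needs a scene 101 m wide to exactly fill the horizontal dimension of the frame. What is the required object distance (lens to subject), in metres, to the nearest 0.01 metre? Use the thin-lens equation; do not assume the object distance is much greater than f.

175.88 m

W: 101 m = 101000 mm.
Magnification m = w/W = dᵢ/dₒ; combined with 1/f = 1/dₒ + 1/dᵢ this gives dₒ = f·(1 + W/w).
dₒ = 21.8 mm × (1 + 101000/12.52) = 21.8 × 8068.0927 ≈ 175884.420 mm = 175.884 m.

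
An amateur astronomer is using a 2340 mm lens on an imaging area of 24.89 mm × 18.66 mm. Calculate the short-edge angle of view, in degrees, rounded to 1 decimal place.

0.5°

Angle of view α = 2·arctan(h/2f) with h = 18.66 mm and f = 2340 mm.
h/2f = 0.00399; arctan(0.00399) ≈ 0.2284°, so α ≈ 0.4569°.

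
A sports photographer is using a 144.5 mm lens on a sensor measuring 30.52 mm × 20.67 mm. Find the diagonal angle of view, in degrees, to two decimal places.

Sensor diagonal = √(30.52² + 20.67²) = √1358.7193 ≈ 36.8608 mm.
Angle of view α = 2·arctan(d/2f) with d = 36.8608 mm and f = 144.5 mm.
d/2f = 0.12755; arctan(0.12755) ≈ 7.2686°, so α ≈ 14.5372°.

14.54°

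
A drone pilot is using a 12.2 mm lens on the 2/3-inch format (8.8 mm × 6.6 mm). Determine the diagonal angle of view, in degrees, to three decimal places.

48.534°

Sensor diagonal = √(8.8² + 6.6²) = √121.0000 ≈ 11.0000 mm.
Angle of view α = 2·arctan(d/2f) with d = 11.0000 mm and f = 12.2 mm.
d/2f = 0.45082; arctan(0.45082) ≈ 24.2668°, so α ≈ 48.5336°.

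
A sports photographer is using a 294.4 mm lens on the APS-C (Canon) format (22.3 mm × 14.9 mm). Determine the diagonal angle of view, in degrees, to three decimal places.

Sensor diagonal = √(22.3² + 14.9²) = √719.3000 ≈ 26.8198 mm.
Angle of view α = 2·arctan(d/2f) with d = 26.8198 mm and f = 294.4 mm.
d/2f = 0.04555; arctan(0.04555) ≈ 2.6080°, so α ≈ 5.2160°.

5.216°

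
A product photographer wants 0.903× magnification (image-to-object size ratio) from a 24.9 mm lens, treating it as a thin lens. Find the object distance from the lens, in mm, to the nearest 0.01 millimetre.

With m = dᵢ/dₒ and 1/f = 1/dₒ + 1/dᵢ, substituting dᵢ = m·dₒ gives 1/f = (1 + 1/m)/dₒ, hence dₒ = f·(1 + 1/m).
dₒ = 24.9 × (1 + 1/0.903) = 24.9 × 2.10742 ≈ 52.475 mm.

52.47 mm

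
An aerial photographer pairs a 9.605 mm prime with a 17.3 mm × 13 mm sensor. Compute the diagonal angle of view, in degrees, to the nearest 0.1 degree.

96.8°

Sensor diagonal = √(17.3² + 13²) = √468.2900 ≈ 21.6400 mm.
Angle of view α = 2·arctan(d/2f) with d = 21.6400 mm and f = 9.605 mm.
d/2f = 1.12650; arctan(1.12650) ≈ 48.4043°, so α ≈ 96.8086°.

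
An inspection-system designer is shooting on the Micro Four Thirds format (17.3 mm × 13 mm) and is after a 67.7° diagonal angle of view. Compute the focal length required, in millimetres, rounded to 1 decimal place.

Sensor diagonal = √(17.3² + 13²) = √468.2900 ≈ 21.6400 mm.
From α = 2·arctan(d/2f) we get f = d / (2·tan(α/2)).
With d = 21.6400 mm and α/2 = 33.85°, tan(α/2) ≈ 0.67071, so f ≈ 21.6400 / 1.34141 ≈ 16.1323 mm.

16.1 mm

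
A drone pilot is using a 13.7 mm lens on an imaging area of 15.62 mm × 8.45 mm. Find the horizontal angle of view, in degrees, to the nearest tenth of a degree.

Angle of view α = 2·arctan(w/2f) with w = 15.62 mm and f = 13.7 mm.
w/2f = 0.57007; arctan(0.57007) ≈ 29.6863°, so α ≈ 59.3726°.

59.4°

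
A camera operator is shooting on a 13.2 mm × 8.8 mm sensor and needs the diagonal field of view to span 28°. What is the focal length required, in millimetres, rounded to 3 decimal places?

Sensor diagonal = √(13.2² + 8.8²) = √251.6800 ≈ 15.8644 mm.
From α = 2·arctan(d/2f) we get f = d / (2·tan(α/2)).
With d = 15.8644 mm and α/2 = 14°, tan(α/2) ≈ 0.24933, so f ≈ 15.8644 / 0.49866 ≈ 31.8144 mm.

31.814 mm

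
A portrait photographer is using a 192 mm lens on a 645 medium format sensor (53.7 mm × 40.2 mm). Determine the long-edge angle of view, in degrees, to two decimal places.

Angle of view α = 2·arctan(w/2f) with w = 53.7 mm and f = 192 mm.
w/2f = 0.13984; arctan(0.13984) ≈ 7.9608°, so α ≈ 15.9217°.

15.92°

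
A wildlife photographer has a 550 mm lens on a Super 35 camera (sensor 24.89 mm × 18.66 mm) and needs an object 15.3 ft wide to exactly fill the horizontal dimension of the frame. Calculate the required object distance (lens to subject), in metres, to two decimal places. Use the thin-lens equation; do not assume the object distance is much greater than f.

W: 15.3 ft × 304.8 mm/ft = 4663.44 mm.
Magnification m = w/W = dᵢ/dₒ; combined with 1/f = 1/dₒ + 1/dᵢ this gives dₒ = f·(1 + W/w).
dₒ = 550 mm × (1 + 4663.44/24.89) = 550 × 188.3620 ≈ 103599.093 mm = 103.599 m.

103.60 m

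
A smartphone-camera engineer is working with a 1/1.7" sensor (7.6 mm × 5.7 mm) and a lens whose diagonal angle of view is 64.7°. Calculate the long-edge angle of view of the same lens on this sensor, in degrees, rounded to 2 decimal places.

Sensor diagonal = √(7.6² + 5.7²) = √90.2500 ≈ 9.5000 mm.
From the diagonal AOV: f = 9.5000 / (2·tan(32.35°)) = 9.5000 / 1.26679 ≈ 7.4993 mm.
Long-edge AOV = 2·arctan(7.6 / (2 × 7.4993)) = 2·arctan(0.50672) ≈ 53.7442°.

53.74°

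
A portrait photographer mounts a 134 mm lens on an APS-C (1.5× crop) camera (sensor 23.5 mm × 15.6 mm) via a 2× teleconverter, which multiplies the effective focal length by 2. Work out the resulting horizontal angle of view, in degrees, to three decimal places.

5.021°

Effective focal length f = 134 × 2 = 268 mm.
α = 2·arctan(23.5 / (2 × 268)) = 2·arctan(0.04384) ≈ 5.0209°.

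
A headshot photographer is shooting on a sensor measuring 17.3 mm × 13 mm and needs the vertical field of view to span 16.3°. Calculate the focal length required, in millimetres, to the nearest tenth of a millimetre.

From α = 2·arctan(h/2f) we get f = h / (2·tan(α/2)).
With h = 13 mm and α/2 = 8.15°, tan(α/2) ≈ 0.14321, so f ≈ 13 / 0.28642 ≈ 45.3874 mm.

45.4 mm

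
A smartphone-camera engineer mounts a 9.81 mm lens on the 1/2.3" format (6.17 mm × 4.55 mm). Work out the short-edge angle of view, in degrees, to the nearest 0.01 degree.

Angle of view α = 2·arctan(h/2f) with h = 4.55 mm and f = 9.81 mm.
h/2f = 0.23191; arctan(0.23191) ≈ 13.0565°, so α ≈ 26.1129°.

26.11°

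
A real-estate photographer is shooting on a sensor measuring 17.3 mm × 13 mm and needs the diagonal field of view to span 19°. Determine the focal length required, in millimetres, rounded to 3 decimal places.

Sensor diagonal = √(17.3² + 13²) = √468.2900 ≈ 21.6400 mm.
From α = 2·arctan(d/2f) we get f = d / (2·tan(α/2)).
With d = 21.6400 mm and α/2 = 9.5°, tan(α/2) ≈ 0.16734, so f ≈ 21.6400 / 0.33469 ≈ 64.6578 mm.

64.658 mm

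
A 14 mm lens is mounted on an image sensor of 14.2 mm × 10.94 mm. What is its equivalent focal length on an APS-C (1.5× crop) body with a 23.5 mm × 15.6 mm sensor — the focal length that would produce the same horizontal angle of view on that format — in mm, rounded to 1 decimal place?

Equal angle of view means equal width/f ratio, so f₂ = f₁ · (width₂/width₁) = 14 × 23.5/14.2.
f₂ = 14 × 1.65493 ≈ 23.169 mm.

23.2 mm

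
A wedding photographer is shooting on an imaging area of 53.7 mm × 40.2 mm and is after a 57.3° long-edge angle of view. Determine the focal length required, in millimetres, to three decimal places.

49.144 mm

From α = 2·arctan(w/2f) we get f = w / (2·tan(α/2)).
With w = 53.7 mm and α/2 = 28.65°, tan(α/2) ≈ 0.54635, so f ≈ 53.7 / 1.09270 ≈ 49.1443 mm.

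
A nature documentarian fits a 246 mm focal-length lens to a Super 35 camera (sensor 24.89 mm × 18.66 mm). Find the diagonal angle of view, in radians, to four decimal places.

0.1263 rad

Sensor diagonal = √(24.89² + 18.66²) = √967.7077 ≈ 31.1080 mm.
Angle of view α = 2·arctan(d/2f) with d = 31.1080 mm and f = 246 mm.
d/2f = 0.06323; arctan(0.06323) ≈ 0.0631 rad, so α ≈ 0.1263 rad.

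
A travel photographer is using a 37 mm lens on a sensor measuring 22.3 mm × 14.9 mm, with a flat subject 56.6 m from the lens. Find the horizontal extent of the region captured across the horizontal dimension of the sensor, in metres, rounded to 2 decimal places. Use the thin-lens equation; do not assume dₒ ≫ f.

dₒ: 56.6 m = 56600 mm.
Similar triangles through the lens centre give W/dₒ = w/dᵢ; with 1/f = 1/dₒ + 1/dᵢ this gives W = w·(dₒ − f)/f.
W = 22.3 mm × (56600 − 37) / 37 = 22.3 × 1528.7297 ≈ 34090.673 mm = 34.0907 m.

34.09 m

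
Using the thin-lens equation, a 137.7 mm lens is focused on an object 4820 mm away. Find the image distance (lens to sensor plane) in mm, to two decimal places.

1/dᵢ = 1/f − 1/dₒ = 1/137.7 − 1/4820 = 0.0070547 mm⁻¹.
dᵢ = 1/0.0070547 ≈ 141.7496 mm.

141.75 mm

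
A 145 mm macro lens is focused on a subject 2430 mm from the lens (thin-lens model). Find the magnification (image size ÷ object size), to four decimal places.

Thin lens: 1/f = 1/dₒ + 1/dᵢ → 1/dᵢ = 1/145 − 1/2430 = 0.0064850 mm⁻¹, so dᵢ ≈ 154.2013 mm.
Magnification m = dᵢ/dₒ = 154.2013/2430 ≈ 0.06346.

0.0635×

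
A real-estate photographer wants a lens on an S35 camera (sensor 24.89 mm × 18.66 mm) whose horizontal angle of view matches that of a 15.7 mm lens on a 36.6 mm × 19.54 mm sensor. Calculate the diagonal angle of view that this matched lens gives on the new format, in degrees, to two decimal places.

Equal horizontal AOV ⇒ f₂ = f₁ · 24.89/36.6 = 15.7 × 0.68005 ≈ 10.6769 mm.
Sensor diagonal = √(24.89² + 18.66²) = √967.7077 ≈ 31.1080 mm.
Diagonal AOV on the new format = 2·arctan(31.1080 / (2 × 10.6769)) = 2·arctan(1.45680) ≈ 111.0656°.

111.07°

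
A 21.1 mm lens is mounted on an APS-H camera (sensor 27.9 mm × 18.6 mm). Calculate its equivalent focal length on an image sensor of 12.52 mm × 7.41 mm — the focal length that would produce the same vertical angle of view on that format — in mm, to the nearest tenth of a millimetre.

8.4 mm

Equal angle of view means equal height/f ratio, so f₂ = f₁ · (height₂/height₁) = 21.1 × 7.41/18.6.
f₂ = 21.1 × 0.39839 ≈ 8.406 mm.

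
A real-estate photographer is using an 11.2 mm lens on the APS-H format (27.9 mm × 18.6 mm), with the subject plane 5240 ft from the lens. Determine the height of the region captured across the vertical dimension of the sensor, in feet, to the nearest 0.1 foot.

dₒ: 5240 ft × 304.8 mm/ft = 1597151.95 mm.
Similar triangles through the lens centre give W/dₒ = h/dᵢ; with 1/f = 1/dₒ + 1/dᵢ this gives W = h·(dₒ − f)/f.
W = 18.6 mm × (1.59715e+06 − 11.2) / 11.2 = 18.6 × 142601.8526 ≈ 2652394.458 mm = 2652394.458/304.8 ft = 8702.08 ft.

8702.1 ft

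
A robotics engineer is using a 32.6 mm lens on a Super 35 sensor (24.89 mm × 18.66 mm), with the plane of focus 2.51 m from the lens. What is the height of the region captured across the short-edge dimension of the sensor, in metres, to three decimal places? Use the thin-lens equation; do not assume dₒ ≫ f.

1.418 m

dₒ: 2.51 m = 2510 mm.
Similar triangles through the lens centre give W/dₒ = h/dᵢ; with 1/f = 1/dₒ + 1/dᵢ this gives W = h·(dₒ − f)/f.
W = 18.66 mm × (2510 − 32.6) / 32.6 = 18.66 × 75.9939 ≈ 1418.046 mm = 1.41805 m.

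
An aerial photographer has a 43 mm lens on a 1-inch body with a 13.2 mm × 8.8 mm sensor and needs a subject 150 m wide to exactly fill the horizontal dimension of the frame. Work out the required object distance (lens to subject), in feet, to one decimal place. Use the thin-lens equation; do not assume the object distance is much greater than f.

W: 150 m = 150000 mm.
Magnification m = w/W = dᵢ/dₒ; combined with 1/f = 1/dₒ + 1/dᵢ this gives dₒ = f·(1 + W/w).
dₒ = 43 mm × (1 + 150000/13.2) = 43 × 11364.6364 ≈ 488679.364 mm = 488679.364/304.8 ft = 1603.28 ft.

1603.3 ft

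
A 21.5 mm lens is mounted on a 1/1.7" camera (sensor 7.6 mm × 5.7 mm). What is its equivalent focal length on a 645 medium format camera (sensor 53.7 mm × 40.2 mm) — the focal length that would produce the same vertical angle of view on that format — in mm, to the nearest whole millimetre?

152 mm

Equal angle of view means equal height/f ratio, so f₂ = f₁ · (height₂/height₁) = 21.5 × 40.2/5.7.
f₂ = 21.5 × 7.05263 ≈ 151.632 mm.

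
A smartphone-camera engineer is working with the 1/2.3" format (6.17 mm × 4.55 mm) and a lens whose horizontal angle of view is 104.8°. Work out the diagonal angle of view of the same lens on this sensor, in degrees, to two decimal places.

116.42°

From the horizontal AOV: f = 6.17 / (2·tan(52.4°)) = 6.17 / 2.59705 ≈ 2.3758 mm.
Sensor diagonal = √(6.17² + 4.55²) = √58.7714 ≈ 7.6663 mm.
Diagonal AOV = 2·arctan(7.6663 / (2 × 2.3758)) = 2·arctan(1.61342) ≈ 116.4188°.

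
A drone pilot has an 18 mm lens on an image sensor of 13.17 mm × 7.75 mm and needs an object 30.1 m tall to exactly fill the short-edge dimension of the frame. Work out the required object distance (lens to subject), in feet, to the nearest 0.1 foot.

W: 30.1 m = 30100 mm.
Magnification m = h/W = dᵢ/dₒ; combined with 1/f = 1/dₒ + 1/dᵢ this gives dₒ = f·(1 + W/h).
dₒ = 18 mm × (1 + 30100/7.75) = 18 × 3884.8710 ≈ 69927.677 mm = 69927.677/304.8 ft = 229.422 ft.

229.4 ft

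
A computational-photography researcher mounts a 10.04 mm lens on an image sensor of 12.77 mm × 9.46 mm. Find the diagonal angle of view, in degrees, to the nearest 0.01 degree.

76.72°

Sensor diagonal = √(12.77² + 9.46²) = √252.5645 ≈ 15.8923 mm.
Angle of view α = 2·arctan(d/2f) with d = 15.8923 mm and f = 10.04 mm.
d/2f = 0.79145; arctan(0.79145) ≈ 38.3598°, so α ≈ 76.7196°.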